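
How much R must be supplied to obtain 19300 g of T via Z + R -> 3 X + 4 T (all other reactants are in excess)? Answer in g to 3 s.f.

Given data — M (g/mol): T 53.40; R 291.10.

26300 g

n(T) = 19300 / 53.40 = 361.4 mol
n(R) = (1/4) × 361.4 = 90.35 mol
mass = 90.35 × 291.10 = 26300 g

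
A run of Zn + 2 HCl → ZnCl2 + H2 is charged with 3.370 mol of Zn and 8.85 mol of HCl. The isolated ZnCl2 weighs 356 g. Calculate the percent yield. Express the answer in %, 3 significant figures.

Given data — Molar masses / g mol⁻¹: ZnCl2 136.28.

77.5 %

n(Zn) = 3.370 mol
n(HCl) = 8.850 mol
n/ν for Zn = 3.370/1 = 3.370
n/ν for HCl = 8.850/2 = 4.425
Smallest n/ν is Zn → limiting reagent.
theoretical n(ZnCl2) = (1/1) × 3.370 = 3.370 mol → 459.3 g
% yield = 356 / 459.3 × 100 = 77.51 %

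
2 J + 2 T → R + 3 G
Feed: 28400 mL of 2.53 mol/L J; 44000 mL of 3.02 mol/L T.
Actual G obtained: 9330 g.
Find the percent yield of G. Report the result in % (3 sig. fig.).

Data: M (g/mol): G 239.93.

n(J) = 2.53 × 28400/1000 = 71.85 mol
n(T) = 3.02 × 44000/1000 = 132.9 mol
n/ν for J = 71.85/2 = 35.93
n/ν for T = 132.9/2 = 66.45
Smallest n/ν is J → limiting reagent.
theoretical n(G) = (3/2) × 71.85 = 107.8 mol → 25860 g
% yield = 9330 / 25860 × 100 = 36.08 %

36.1 %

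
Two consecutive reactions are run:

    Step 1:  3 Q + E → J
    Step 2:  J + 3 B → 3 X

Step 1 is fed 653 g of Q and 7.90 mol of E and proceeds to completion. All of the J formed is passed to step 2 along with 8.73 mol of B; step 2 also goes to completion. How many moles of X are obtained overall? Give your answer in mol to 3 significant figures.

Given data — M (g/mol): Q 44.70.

Step 1:
n(Q) = 653.0 / 44.70 = 14.61 mol
n(E) = 7.900 mol
n/ν for Q = 14.61/3 = 4.870
n/ν for E = 7.900/1 = 7.900
Smallest n/ν is Q → limiting reagent.
n(J) produced = (1/3) × 14.61 = 4.870 mol
Step 2:
n(J) available = 4.870 mol
n(B) = 8.730 mol
n/ν for J = 4.870/1 = 4.870
n/ν for B = 8.730/3 = 2.910
Smallest n/ν is B → limiting reagent.
n(X) = (3/3) × 8.730 = 8.730 mol

8.73 mol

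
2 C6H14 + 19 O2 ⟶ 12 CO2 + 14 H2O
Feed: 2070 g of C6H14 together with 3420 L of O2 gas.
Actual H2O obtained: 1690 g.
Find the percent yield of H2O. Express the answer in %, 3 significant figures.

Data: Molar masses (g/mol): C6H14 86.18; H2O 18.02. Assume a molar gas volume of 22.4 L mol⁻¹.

n(C6H14) = 2070 / 86.18 = 24.02 mol
n(O2) = 3420 / 22.4 = 152.7 mol
n/ν → C6H14: 12.01, O2: 8.037; O2 is limiting.
theoretical n(H2O) = (14/19) × 152.7 = 112.5 mol → 2027 g
% yield = 1690 / 2027 × 100 = 83.37 %

83.4 %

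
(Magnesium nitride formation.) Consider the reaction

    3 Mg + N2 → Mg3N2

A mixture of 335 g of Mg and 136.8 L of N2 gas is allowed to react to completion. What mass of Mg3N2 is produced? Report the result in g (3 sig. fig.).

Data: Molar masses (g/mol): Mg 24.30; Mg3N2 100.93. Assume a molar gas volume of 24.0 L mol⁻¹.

464 g

n(Mg) = 335.0 / 24.30 = 13.79 mol
n(N2) = 136.8 / 24.0 = 5.700 mol
n/ν → Mg: 4.597, N2: 5.700; Mg is limiting.
n(Mg3N2) = (1/3) × 13.79 = 4.597 mol
mass = 4.597 × 100.93 = 464.0 g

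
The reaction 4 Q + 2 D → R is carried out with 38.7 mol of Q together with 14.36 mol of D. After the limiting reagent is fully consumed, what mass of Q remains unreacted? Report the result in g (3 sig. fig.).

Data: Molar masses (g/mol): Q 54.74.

546 g

n(Q) = 38.70 mol
n(D) = 14.36 mol
n/ν for Q = 38.70/4 = 9.675
n/ν for D = 14.36/2 = 7.180
Smallest n/ν is D → limiting reagent.
Q consumed = (4/2) × 14.36 = 28.72 mol
Q remaining = 38.70 − 28.72 = 9.980 mol
mass = 9.980 × 54.74 = 546.3 g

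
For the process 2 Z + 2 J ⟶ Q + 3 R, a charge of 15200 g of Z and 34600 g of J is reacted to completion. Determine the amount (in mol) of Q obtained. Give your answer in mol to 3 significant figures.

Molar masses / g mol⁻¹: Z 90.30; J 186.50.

84.2 mol

n(Z) = 15200 / 90.30 = 168.3 mol
n(J) = 34600 / 186.50 = 185.5 mol
n/ν for Z = 168.3/2 = 84.15
n/ν for J = 185.5/2 = 92.75
Smallest n/ν is Z → limiting reagent.
n(Q) = (1/2) × 168.3 = 84.15 mol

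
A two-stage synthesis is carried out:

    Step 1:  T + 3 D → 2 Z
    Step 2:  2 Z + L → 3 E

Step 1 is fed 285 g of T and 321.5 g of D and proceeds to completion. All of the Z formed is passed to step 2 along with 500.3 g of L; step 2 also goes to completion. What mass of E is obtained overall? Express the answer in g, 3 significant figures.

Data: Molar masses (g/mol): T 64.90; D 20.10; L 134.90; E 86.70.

965 g

Step 1:
n(T) = 285.0 / 64.90 = 4.391 mol
n(D) = 321.5 / 20.10 = 16.00 mol
n/ν for T = 4.391/1 = 4.391
n/ν for D = 16.00/3 = 5.333
Smallest n/ν is T → limiting reagent.
n(Z) produced = (2/1) × 4.391 = 8.782 mol
Step 2:
n(Z) available = 8.782 mol
n(L) = 500.3 / 134.90 = 3.709 mol
n/ν for Z = 8.782/2 = 4.391
n/ν for L = 3.709/1 = 3.709
Smallest n/ν is L → limiting reagent.
n(E) = (3/1) × 3.709 = 11.13 mol
mass = 11.13 × 86.70 = 965.0 g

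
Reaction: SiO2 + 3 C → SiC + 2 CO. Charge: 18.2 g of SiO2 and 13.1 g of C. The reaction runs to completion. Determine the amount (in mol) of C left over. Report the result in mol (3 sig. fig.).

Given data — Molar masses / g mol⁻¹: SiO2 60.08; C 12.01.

0.182 mol

n(SiO2) = 18.20 / 60.08 = 0.3029 mol
n(C) = 13.10 / 12.01 = 1.091 mol
n/ν for SiO2 = 0.3029/1 = 0.3029
n/ν for C = 1.091/3 = 0.3637
Smallest n/ν is SiO2 → limiting reagent.
C consumed = (3/1) × 0.3029 = 0.9087 mol
C remaining = 1.091 − 0.9087 = 0.1823 mol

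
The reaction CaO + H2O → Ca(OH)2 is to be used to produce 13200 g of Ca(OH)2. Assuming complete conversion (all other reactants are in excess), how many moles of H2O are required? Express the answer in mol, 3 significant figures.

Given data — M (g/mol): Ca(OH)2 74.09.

n(Ca(OH)2) = 13200 / 74.09 = 178.2 mol
n(H2O) = (1/1) × 178.2 = 178.2 mol

178 mol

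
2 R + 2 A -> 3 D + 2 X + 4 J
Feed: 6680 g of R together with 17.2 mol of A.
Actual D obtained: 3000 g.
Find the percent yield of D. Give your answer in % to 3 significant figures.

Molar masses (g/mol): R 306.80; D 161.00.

72.2 %

n(R) = 6680 / 306.80 = 21.77 mol
n(A) = 17.20 mol
n/ν for R = 21.77/2 = 10.89
n/ν for A = 17.20/2 = 8.600
Smallest n/ν is A → limiting reagent.
theoretical n(D) = (3/2) × 17.20 = 25.80 mol → 4154 g
% yield = 3000 / 4154 × 100 = 72.22 %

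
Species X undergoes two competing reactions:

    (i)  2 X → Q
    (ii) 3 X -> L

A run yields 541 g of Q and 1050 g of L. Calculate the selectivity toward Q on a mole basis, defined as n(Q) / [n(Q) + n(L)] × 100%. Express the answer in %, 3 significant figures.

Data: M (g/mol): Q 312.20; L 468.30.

43.6 %

n(Q) = 541 / 312.20 = 1.733 mol
n(L) = 1050 / 468.30 = 2.242 mol
selectivity = 1.733/(1.733+2.242) × 100 = 43.60 %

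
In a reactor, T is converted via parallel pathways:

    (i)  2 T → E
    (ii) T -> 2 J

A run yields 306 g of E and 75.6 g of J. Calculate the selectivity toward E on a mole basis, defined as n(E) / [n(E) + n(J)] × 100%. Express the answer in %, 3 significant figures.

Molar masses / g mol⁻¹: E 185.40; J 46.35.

50.3 %

n(E) = 306 / 185.40 = 1.650 mol
n(J) = 75.6 / 46.35 = 1.631 mol
selectivity = 1.650/(1.650+1.631) × 100 = 50.29 %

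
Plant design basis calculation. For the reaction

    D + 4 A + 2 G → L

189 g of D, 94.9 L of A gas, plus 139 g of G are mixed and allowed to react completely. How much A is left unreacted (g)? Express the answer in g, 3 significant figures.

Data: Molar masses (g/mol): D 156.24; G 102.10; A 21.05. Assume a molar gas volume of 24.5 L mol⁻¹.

24.2 g

n(D) = 189.0 / 156.24 = 1.210 mol
n(A) = 94.90 / 24.5 = 3.873 mol
n(G) = 139.0 / 102.10 = 1.361 mol
n/ν → D: 1.210, A: 0.9683, G: 0.6805; G is limiting.
A consumed = (4/2) × 1.361 = 2.722 mol
A remaining = 3.873 − 2.722 = 1.151 mol
mass = 1.151 × 21.05 = 24.23 g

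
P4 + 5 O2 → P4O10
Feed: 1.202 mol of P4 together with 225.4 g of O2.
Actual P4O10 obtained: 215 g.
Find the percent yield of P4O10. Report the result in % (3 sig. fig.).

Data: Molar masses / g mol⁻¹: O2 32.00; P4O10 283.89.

63.0 %

n(P4) = 1.202 mol
n(O2) = 225.4 / 32.00 = 7.044 mol
n/ν for P4 = 1.202/1 = 1.202
n/ν for O2 = 7.044/5 = 1.409
Smallest n/ν is P4 → limiting reagent.
theoretical n(P4O10) = (1/1) × 1.202 = 1.202 mol → 341.2 g
% yield = 215 / 341.2 × 100 = 63.01 %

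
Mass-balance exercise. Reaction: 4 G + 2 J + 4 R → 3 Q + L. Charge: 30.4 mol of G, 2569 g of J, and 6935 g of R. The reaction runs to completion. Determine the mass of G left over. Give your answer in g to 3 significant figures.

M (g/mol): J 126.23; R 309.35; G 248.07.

n(G) = 30.40 mol
n(J) = 2569 / 126.23 = 20.35 mol
n(R) = 6935 / 309.35 = 22.42 mol
n/ν → G: 7.600, J: 10.18, R: 5.605; R is limiting.
G consumed = (4/4) × 22.42 = 22.42 mol
G remaining = 30.40 − 22.42 = 7.980 mol
mass = 7.980 × 248.07 = 1980 g

1980 g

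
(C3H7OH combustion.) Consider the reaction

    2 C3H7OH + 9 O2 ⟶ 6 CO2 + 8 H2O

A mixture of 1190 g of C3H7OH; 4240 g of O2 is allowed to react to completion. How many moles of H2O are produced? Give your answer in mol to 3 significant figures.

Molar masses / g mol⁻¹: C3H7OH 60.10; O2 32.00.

79.2 mol

n(C3H7OH) = 1190 / 60.10 = 19.80 mol
n(O2) = 4240 / 32.00 = 132.5 mol
n/ν for C3H7OH = 19.80/2 = 9.900
n/ν for O2 = 132.5/9 = 14.72
Smallest n/ν is C3H7OH → limiting reagent.
n(H2O) = (8/2) × 19.80 = 79.20 mol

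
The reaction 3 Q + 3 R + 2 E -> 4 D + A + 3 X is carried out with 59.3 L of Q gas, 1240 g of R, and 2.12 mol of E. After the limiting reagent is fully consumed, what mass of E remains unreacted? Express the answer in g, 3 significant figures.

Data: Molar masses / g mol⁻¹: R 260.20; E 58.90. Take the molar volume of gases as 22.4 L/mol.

n(Q) = 59.30 / 22.4 = 2.647 mol
n(R) = 1240 / 260.20 = 4.766 mol
n(E) = 2.120 mol
n/ν for Q = 2.647/3 = 0.8823
n/ν for R = 4.766/3 = 1.589
n/ν for E = 2.120/2 = 1.060
Smallest n/ν is Q → limiting reagent.
E consumed = (2/3) × 2.647 = 1.765 mol
E remaining = 2.120 − 1.765 = 0.3550 mol
mass = 0.3550 × 58.90 = 20.91 g

20.9 g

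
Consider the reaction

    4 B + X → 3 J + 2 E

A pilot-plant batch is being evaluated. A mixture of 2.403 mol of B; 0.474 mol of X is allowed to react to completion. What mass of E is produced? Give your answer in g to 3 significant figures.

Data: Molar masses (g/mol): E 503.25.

477 g

n(B) = 2.403 mol
n(X) = 0.4740 mol
n/ν → B: 0.6008, X: 0.4740; X is limiting.
n(E) = (2/1) × 0.4740 = 0.9480 mol
mass = 0.9480 × 503.25 = 477.1 g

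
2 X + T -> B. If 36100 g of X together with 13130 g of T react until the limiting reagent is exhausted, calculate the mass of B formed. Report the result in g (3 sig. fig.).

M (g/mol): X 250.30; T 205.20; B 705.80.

n(X) = 36100 / 250.30 = 144.2 mol
n(T) = 13130 / 205.20 = 63.99 mol
n/ν for X = 144.2/2 = 72.10
n/ν for T = 63.99/1 = 63.99
Smallest n/ν is T → limiting reagent.
n(B) = (1/1) × 63.99 = 63.99 mol
mass = 63.99 × 705.80 = 45160 g

45200 g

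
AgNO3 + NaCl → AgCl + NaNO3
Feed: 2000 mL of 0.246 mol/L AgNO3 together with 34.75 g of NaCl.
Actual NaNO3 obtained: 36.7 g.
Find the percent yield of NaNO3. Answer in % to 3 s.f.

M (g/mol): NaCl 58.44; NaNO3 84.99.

87.8 %

n(AgNO3) = 0.246 × 2000/1000 = 0.4920 mol
n(NaCl) = 34.75 / 58.44 = 0.5946 mol
n/ν for AgNO3 = 0.4920/1 = 0.4920
n/ν for NaCl = 0.5946/1 = 0.5946
Smallest n/ν is AgNO3 → limiting reagent.
theoretical n(NaNO3) = (1/1) × 0.4920 = 0.4920 mol → 41.82 g
% yield = 36.7 / 41.82 × 100 = 87.76 %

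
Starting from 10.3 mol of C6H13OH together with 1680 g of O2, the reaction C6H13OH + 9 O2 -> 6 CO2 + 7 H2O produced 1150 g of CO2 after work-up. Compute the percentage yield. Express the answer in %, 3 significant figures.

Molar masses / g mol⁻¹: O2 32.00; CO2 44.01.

74.7 %

n(C6H13OH) = 10.30 mol
n(O2) = 1680 / 32.00 = 52.50 mol
n/ν for C6H13OH = 10.30/1 = 10.30
n/ν for O2 = 52.50/9 = 5.833
Smallest n/ν is O2 → limiting reagent.
theoretical n(CO2) = (6/9) × 52.50 = 35.00 mol → 1540 g
% yield = 1150 / 1540 × 100 = 74.68 %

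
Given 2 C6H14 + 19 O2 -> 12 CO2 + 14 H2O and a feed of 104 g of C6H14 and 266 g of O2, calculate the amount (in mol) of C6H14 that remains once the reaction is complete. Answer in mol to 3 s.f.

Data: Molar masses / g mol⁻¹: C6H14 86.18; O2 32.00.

n(C6H14) = 104.0 / 86.18 = 1.207 mol
n(O2) = 266.0 / 32.00 = 8.313 mol
n/ν for C6H14 = 1.207/2 = 0.6035
n/ν for O2 = 8.313/19 = 0.4375
Smallest n/ν is O2 → limiting reagent.
C6H14 consumed = (2/19) × 8.313 = 0.8751 mol
C6H14 remaining = 1.207 − 0.8751 = 0.3319 mol

0.332 mol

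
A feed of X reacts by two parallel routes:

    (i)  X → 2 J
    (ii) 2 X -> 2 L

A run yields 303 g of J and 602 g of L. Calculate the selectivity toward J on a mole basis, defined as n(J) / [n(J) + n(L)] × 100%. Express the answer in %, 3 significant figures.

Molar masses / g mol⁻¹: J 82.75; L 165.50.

n(J) = 303 / 82.75 = 3.662 mol
n(L) = 602 / 165.50 = 3.637 mol
selectivity = 3.662/(3.662+3.637) × 100 = 50.17 %

50.2 %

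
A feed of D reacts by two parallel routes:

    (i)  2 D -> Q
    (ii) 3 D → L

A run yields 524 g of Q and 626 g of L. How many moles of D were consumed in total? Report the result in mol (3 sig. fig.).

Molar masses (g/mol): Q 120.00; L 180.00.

19.2 mol

n(Q) = 524 / 120.00 = 4.367 mol
n(L) = 626 / 180.00 = 3.478 mol
n(D) via (i) = (2/1)×4.367 = 8.734 mol
n(D) via (ii) = (3/1)×3.478 = 10.43 mol
total n(D) = 8.734 + 10.43 = 19.16 mol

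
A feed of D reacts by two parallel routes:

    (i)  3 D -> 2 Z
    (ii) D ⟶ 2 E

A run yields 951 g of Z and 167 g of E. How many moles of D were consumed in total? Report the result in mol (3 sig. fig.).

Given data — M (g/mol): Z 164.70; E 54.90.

n(Z) = 951 / 164.70 = 5.774 mol
n(E) = 167 / 54.90 = 3.042 mol
n(D) via (i) = (3/2)×5.774 = 8.661 mol
n(D) via (ii) = (1/2)×3.042 = 1.521 mol
total n(D) = 8.661 + 1.521 = 10.18 mol

10.2 mol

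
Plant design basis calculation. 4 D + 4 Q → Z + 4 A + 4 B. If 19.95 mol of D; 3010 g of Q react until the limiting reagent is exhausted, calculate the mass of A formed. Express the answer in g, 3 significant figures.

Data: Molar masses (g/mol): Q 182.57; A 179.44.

n(D) = 19.95 mol
n(Q) = 3010 / 182.57 = 16.49 mol
n/ν → D: 4.988, Q: 4.123; Q is limiting.
n(A) = (4/4) × 16.49 = 16.49 mol
mass = 16.49 × 179.44 = 2959 g

2960 g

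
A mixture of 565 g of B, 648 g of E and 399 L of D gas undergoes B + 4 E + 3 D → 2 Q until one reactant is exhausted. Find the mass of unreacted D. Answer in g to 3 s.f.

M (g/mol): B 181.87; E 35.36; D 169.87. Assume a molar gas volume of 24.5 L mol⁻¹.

1180 g

n(B) = 565.0 / 181.87 = 3.107 mol
n(E) = 648.0 / 35.36 = 18.33 mol
n(D) = 399.0 / 24.5 = 16.29 mol
n/ν for B = 3.107/1 = 3.107
n/ν for E = 18.33/4 = 4.583
n/ν for D = 16.29/3 = 5.430
Smallest n/ν is B → limiting reagent.
D consumed = (3/1) × 3.107 = 9.321 mol
D remaining = 16.29 − 9.321 = 6.969 mol
mass = 6.969 × 169.87 = 1184 g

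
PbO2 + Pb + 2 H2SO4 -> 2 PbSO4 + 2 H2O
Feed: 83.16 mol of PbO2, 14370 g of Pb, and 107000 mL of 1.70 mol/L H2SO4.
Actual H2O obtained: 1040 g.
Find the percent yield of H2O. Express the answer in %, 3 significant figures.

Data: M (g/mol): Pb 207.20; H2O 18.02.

n(PbO2) = 83.16 mol
n(Pb) = 14370 / 207.20 = 69.35 mol
n(H2SO4) = 1.70 × 107000/1000 = 181.9 mol
n/ν → PbO2: 83.16, Pb: 69.35, H2SO4: 90.95; Pb is limiting.
theoretical n(H2O) = (2/1) × 69.35 = 138.7 mol → 2499 g
% yield = 1040 / 2499 × 100 = 41.62 %

41.6 %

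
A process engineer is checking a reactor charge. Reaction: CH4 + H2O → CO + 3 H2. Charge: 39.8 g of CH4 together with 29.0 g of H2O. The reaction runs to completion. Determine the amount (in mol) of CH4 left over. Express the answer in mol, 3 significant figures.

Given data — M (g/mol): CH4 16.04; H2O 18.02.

n(CH4) = 39.80 / 16.04 = 2.481 mol
n(H2O) = 29.00 / 18.02 = 1.609 mol
n/ν → CH4: 2.481, H2O: 1.609; H2O is limiting.
CH4 consumed = (1/1) × 1.609 = 1.609 mol
CH4 remaining = 2.481 − 1.609 = 0.8720 mol

0.872 mol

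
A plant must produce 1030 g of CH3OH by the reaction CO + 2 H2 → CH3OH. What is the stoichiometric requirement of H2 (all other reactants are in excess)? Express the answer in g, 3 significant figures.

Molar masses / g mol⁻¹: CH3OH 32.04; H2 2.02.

130 g

n(CH3OH) = 1030 / 32.04 = 32.15 mol
n(H2) = (2/1) × 32.15 = 64.30 mol
mass = 64.30 × 2.02 = 129.9 g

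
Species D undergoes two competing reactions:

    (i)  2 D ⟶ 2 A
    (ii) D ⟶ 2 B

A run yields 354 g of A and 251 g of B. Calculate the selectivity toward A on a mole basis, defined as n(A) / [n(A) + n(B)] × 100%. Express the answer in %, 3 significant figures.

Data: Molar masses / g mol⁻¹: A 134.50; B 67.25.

41.4 %

n(A) = 354 / 134.50 = 2.632 mol
n(B) = 251 / 67.25 = 3.732 mol
selectivity = 2.632/(2.632+3.732) × 100 = 41.36 %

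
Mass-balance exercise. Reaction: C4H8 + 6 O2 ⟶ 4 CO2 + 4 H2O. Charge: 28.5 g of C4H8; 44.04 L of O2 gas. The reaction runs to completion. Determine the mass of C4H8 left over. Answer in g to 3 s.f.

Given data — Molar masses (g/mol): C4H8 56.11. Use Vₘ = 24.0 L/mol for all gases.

11.3 g

n(C4H8) = 28.50 / 56.11 = 0.5079 mol
n(O2) = 44.04 / 24.0 = 1.835 mol
n/ν → C4H8: 0.5079, O2: 0.3058; O2 is limiting.
C4H8 consumed = (1/6) × 1.835 = 0.3058 mol
C4H8 remaining = 0.5079 − 0.3058 = 0.2021 mol
mass = 0.2021 × 56.11 = 11.34 g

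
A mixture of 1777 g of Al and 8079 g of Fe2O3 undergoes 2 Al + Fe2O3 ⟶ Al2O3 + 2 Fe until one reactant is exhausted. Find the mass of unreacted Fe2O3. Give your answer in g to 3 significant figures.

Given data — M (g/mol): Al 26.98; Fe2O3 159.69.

n(Al) = 1777 / 26.98 = 65.86 mol
n(Fe2O3) = 8079 / 159.69 = 50.59 mol
n/ν → Al: 32.93, Fe2O3: 50.59; Al is limiting.
Fe2O3 consumed = (1/2) × 65.86 = 32.93 mol
Fe2O3 remaining = 50.59 − 32.93 = 17.66 mol
mass = 17.66 × 159.69 = 2820 g

2820 g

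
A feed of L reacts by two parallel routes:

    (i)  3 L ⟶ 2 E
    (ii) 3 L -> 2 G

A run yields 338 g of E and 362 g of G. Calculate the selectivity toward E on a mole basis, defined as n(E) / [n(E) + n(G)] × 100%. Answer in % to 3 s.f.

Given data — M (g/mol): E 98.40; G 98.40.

48.3 %

n(E) = 338 / 98.40 = 3.435 mol
n(G) = 362 / 98.40 = 3.679 mol
selectivity = 3.435/(3.435+3.679) × 100 = 48.29 %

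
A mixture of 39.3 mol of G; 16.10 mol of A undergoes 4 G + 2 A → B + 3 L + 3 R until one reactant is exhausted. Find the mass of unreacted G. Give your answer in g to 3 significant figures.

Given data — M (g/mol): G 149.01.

1060 g

n(G) = 39.30 mol
n(A) = 16.10 mol
n/ν for G = 39.30/4 = 9.825
n/ν for A = 16.10/2 = 8.050
Smallest n/ν is A → limiting reagent.
G consumed = (4/2) × 16.10 = 32.20 mol
G remaining = 39.30 − 32.20 = 7.100 mol
mass = 7.100 × 149.01 = 1058 g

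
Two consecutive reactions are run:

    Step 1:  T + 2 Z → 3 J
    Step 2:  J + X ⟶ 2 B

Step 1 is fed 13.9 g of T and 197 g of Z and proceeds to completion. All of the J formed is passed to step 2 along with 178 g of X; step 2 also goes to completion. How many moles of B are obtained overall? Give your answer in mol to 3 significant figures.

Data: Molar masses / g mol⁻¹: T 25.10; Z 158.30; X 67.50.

3.32 mol

Step 1:
n(T) = 13.90 / 25.10 = 0.5538 mol
n(Z) = 197.0 / 158.30 = 1.244 mol
n/ν for T = 0.5538/1 = 0.5538
n/ν for Z = 1.244/2 = 0.6220
Smallest n/ν is T → limiting reagent.
n(J) produced = (3/1) × 0.5538 = 1.661 mol
Step 2:
n(J) available = 1.661 mol
n(X) = 178.0 / 67.50 = 2.637 mol
n/ν for J = 1.661/1 = 1.661
n/ν for X = 2.637/1 = 2.637
Smallest n/ν is J → limiting reagent.
n(B) = (2/1) × 1.661 = 3.322 mol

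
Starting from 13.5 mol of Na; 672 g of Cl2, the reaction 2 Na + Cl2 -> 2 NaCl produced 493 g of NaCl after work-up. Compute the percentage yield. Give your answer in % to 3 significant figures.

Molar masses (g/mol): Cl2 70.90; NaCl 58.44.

n(Na) = 13.50 mol
n(Cl2) = 672.0 / 70.90 = 9.478 mol
n/ν for Na = 13.50/2 = 6.750
n/ν for Cl2 = 9.478/1 = 9.478
Smallest n/ν is Na → limiting reagent.
theoretical n(NaCl) = (2/2) × 13.50 = 13.50 mol → 788.9 g
% yield = 493 / 788.9 × 100 = 62.49 %

62.5 %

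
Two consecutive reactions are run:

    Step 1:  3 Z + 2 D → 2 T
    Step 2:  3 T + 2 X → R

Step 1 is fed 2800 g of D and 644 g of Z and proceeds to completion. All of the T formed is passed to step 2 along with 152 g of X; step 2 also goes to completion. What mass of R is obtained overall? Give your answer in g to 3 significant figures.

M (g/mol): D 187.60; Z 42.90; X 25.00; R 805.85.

2450 g

Step 1:
n(D) = 2800 / 187.60 = 14.93 mol
n(Z) = 644.0 / 42.90 = 15.01 mol
n/ν for D = 14.93/2 = 7.465
n/ν for Z = 15.01/3 = 5.003
Smallest n/ν is Z → limiting reagent.
n(T) produced = (2/3) × 15.01 = 10.01 mol
Step 2:
n(T) available = 10.01 mol
n(X) = 152.0 / 25.00 = 6.080 mol
n/ν for T = 10.01/3 = 3.337
n/ν for X = 6.080/2 = 3.040
Smallest n/ν is X → limiting reagent.
n(R) = (1/2) × 6.080 = 3.040 mol
mass = 3.040 × 805.85 = 2450 g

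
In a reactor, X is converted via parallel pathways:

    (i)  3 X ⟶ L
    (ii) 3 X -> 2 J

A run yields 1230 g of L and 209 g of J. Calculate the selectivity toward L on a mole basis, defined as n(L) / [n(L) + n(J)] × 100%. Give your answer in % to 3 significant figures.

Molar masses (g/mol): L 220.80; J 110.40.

n(L) = 1230 / 220.80 = 5.571 mol
n(J) = 209 / 110.40 = 1.893 mol
selectivity = 5.571/(5.571+1.893) × 100 = 74.64 %

74.6 %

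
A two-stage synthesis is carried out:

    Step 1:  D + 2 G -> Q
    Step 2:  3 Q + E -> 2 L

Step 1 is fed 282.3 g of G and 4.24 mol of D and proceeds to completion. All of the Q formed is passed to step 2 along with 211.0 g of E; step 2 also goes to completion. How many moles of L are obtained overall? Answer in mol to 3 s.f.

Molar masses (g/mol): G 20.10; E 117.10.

2.83 mol

Step 1:
n(G) = 282.3 / 20.10 = 14.04 mol
n(D) = 4.240 mol
n/ν for G = 14.04/2 = 7.020
n/ν for D = 4.240/1 = 4.240
Smallest n/ν is D → limiting reagent.
n(Q) produced = (1/1) × 4.240 = 4.240 mol
Step 2:
n(Q) available = 4.240 mol
n(E) = 211.0 / 117.10 = 1.802 mol
n/ν for Q = 4.240/3 = 1.413
n/ν for E = 1.802/1 = 1.802
Smallest n/ν is Q → limiting reagent.
n(L) = (2/3) × 4.240 = 2.827 mol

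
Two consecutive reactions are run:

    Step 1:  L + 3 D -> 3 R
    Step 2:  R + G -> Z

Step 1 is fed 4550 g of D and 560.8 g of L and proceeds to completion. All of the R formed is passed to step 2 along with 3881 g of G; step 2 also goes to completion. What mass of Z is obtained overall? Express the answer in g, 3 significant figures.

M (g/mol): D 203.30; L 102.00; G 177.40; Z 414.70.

6840 g

Step 1:
n(D) = 4550 / 203.30 = 22.38 mol
n(L) = 560.8 / 102.00 = 5.498 mol
n/ν → D: 7.460, L: 5.498; L is limiting.
n(R) produced = (3/1) × 5.498 = 16.49 mol
Step 2:
n(R) available = 16.49 mol
n(G) = 3881 / 177.40 = 21.88 mol
n/ν → R: 16.49, G: 21.88; R is limiting.
n(Z) = (1/1) × 16.49 = 16.49 mol
mass = 16.49 × 414.70 = 6838 g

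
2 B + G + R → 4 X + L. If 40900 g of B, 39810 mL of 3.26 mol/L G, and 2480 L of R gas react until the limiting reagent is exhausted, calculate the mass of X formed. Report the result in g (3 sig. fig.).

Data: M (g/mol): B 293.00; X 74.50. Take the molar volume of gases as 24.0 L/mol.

n(B) = 40900 / 293.00 = 139.6 mol
n(G) = 3.26 × 39810/1000 = 129.8 mol
n(R) = 2480 / 24.0 = 103.3 mol
n/ν → B: 69.80, G: 129.8, R: 103.3; B is limiting.
n(X) = (4/2) × 139.6 = 279.2 mol
mass = 279.2 × 74.50 = 20800 g

20800 g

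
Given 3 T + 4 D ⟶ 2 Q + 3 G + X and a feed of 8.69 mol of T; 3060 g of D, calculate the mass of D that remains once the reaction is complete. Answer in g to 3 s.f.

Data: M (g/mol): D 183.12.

n(T) = 8.690 mol
n(D) = 3060 / 183.12 = 16.71 mol
n/ν for T = 8.690/3 = 2.897
n/ν for D = 16.71/4 = 4.178
Smallest n/ν is T → limiting reagent.
D consumed = (4/3) × 8.690 = 11.59 mol
D remaining = 16.71 − 11.59 = 5.120 mol
mass = 5.120 × 183.12 = 937.6 g

938 g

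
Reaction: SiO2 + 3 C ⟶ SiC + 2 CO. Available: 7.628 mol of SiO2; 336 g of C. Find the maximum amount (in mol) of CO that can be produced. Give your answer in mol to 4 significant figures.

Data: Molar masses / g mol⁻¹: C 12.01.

n(SiO2) = 7.628 mol
n(C) = 336.0 / 12.01 = 27.98 mol
n/ν for SiO2 = 7.628/1 = 7.628
n/ν for C = 27.98/3 = 9.327
Smallest n/ν is SiO2 → limiting reagent.
n(CO) = (2/1) × 7.628 = 15.26 mol

15.26 mol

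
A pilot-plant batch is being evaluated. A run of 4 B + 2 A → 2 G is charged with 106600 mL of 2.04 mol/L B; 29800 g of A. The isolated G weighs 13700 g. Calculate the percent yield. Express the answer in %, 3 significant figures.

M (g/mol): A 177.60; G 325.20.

n(B) = 2.04 × 106600/1000 = 217.5 mol
n(A) = 29800 / 177.60 = 167.8 mol
n/ν for B = 217.5/4 = 54.38
n/ν for A = 167.8/2 = 83.90
Smallest n/ν is B → limiting reagent.
theoretical n(G) = (2/4) × 217.5 = 108.8 mol → 35380 g
% yield = 13700 / 35380 × 100 = 38.72 %

38.7 %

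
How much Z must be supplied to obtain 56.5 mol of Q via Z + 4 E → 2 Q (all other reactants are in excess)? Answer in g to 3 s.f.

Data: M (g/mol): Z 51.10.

1440 g

n(Q) = 56.50 mol
n(Z) = (1/2) × 56.50 = 28.25 mol
mass = 28.25 × 51.10 = 1444 g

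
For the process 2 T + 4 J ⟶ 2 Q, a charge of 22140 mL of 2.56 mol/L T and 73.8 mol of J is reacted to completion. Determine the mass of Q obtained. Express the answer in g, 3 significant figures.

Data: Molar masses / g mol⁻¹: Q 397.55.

n(T) = 2.56 × 22140/1000 = 56.68 mol
n(J) = 73.80 mol
n/ν for T = 56.68/2 = 28.34
n/ν for J = 73.80/4 = 18.45
Smallest n/ν is J → limiting reagent.
n(Q) = (2/4) × 73.80 = 36.90 mol
mass = 36.90 × 397.55 = 14670 g

14700 g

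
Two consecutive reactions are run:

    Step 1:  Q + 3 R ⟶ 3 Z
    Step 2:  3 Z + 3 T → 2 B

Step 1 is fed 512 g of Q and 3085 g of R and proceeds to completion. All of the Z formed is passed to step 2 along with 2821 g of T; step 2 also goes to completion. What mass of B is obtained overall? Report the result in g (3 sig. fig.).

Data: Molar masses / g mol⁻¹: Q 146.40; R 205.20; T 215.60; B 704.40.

4930 g

Step 1:
n(Q) = 512.0 / 146.40 = 3.497 mol
n(R) = 3085 / 205.20 = 15.03 mol
n/ν for Q = 3.497/1 = 3.497
n/ν for R = 15.03/3 = 5.010
Smallest n/ν is Q → limiting reagent.
n(Z) produced = (3/1) × 3.497 = 10.49 mol
Step 2:
n(Z) available = 10.49 mol
n(T) = 2821 / 215.60 = 13.08 mol
n/ν for Z = 10.49/3 = 3.497
n/ν for T = 13.08/3 = 4.360
Smallest n/ν is Z → limiting reagent.
n(B) = (2/3) × 10.49 = 6.993 mol
mass = 6.993 × 704.40 = 4926 g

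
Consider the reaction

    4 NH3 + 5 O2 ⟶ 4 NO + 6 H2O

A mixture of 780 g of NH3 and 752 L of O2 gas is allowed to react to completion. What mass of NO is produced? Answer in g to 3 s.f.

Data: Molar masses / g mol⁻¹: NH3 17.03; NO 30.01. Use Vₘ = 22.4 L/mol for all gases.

n(NH3) = 780.0 / 17.03 = 45.80 mol
n(O2) = 752.0 / 22.4 = 33.57 mol
n/ν → NH3: 11.45, O2: 6.714; O2 is limiting.
n(NO) = (4/5) × 33.57 = 26.86 mol
mass = 26.86 × 30.01 = 806.1 g

806 g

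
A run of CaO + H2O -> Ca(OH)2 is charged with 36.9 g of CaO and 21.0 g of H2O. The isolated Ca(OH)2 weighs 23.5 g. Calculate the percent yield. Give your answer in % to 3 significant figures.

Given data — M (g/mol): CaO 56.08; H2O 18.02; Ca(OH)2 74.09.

n(CaO) = 36.90 / 56.08 = 0.6580 mol
n(H2O) = 21.00 / 18.02 = 1.165 mol
n/ν → CaO: 0.6580, H2O: 1.165; CaO is limiting.
theoretical n(Ca(OH)2) = (1/1) × 0.6580 = 0.6580 mol → 48.75 g
% yield = 23.5 / 48.75 × 100 = 48.21 %

48.2 %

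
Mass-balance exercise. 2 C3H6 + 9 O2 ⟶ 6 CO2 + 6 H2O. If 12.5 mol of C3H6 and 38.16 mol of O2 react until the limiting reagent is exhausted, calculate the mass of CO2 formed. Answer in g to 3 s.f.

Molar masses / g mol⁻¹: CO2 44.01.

n(C3H6) = 12.50 mol
n(O2) = 38.16 mol
n/ν for C3H6 = 12.50/2 = 6.250
n/ν for O2 = 38.16/9 = 4.240
Smallest n/ν is O2 → limiting reagent.
n(CO2) = (6/9) × 38.16 = 25.44 mol
mass = 25.44 × 44.01 = 1120 g

1120 g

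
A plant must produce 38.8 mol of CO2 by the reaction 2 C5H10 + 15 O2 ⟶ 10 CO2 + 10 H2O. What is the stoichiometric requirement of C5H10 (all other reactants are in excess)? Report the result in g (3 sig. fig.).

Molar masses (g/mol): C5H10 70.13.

n(CO2) = 38.80 mol
n(C5H10) = (2/10) × 38.80 = 7.760 mol
mass = 7.760 × 70.13 = 544.2 g

544 g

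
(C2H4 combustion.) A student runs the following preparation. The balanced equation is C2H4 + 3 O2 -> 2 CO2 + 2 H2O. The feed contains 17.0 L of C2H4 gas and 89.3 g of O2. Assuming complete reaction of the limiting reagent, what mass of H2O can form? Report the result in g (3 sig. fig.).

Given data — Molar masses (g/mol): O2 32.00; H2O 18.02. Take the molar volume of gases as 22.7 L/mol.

n(C2H4) = 17.00 / 22.7 = 0.7489 mol
n(O2) = 89.30 / 32.00 = 2.791 mol
n/ν for C2H4 = 0.7489/1 = 0.7489
n/ν for O2 = 2.791/3 = 0.9303
Smallest n/ν is C2H4 → limiting reagent.
n(H2O) = (2/1) × 0.7489 = 1.498 mol
mass = 1.498 × 18.02 = 26.99 g

27.0 g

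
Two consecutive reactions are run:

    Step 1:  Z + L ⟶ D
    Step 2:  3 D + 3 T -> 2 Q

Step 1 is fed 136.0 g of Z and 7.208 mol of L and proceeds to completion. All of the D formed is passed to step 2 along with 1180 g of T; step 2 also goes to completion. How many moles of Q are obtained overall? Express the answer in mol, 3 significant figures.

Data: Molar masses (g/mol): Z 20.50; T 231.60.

3.40 mol

Step 1:
n(Z) = 136.0 / 20.50 = 6.634 mol
n(L) = 7.208 mol
n/ν for Z = 6.634/1 = 6.634
n/ν for L = 7.208/1 = 7.208
Smallest n/ν is Z → limiting reagent.
n(D) produced = (1/1) × 6.634 = 6.634 mol
Step 2:
n(D) available = 6.634 mol
n(T) = 1180 / 231.60 = 5.095 mol
n/ν for D = 6.634/3 = 2.211
n/ν for T = 5.095/3 = 1.698
Smallest n/ν is T → limiting reagent.
n(Q) = (2/3) × 5.095 = 3.397 mol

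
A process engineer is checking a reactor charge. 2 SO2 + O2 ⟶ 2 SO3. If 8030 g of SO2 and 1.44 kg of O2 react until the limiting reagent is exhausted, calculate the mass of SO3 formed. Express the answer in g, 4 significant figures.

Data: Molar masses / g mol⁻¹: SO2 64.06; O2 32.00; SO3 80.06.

n(SO2) = 8030 / 64.06 = 125.4 mol
n(O2) = 1.440×1000 / 32.00 = 45.00 mol
n/ν for SO2 = 125.4/2 = 62.70
n/ν for O2 = 45.00/1 = 45.00
Smallest n/ν is O2 → limiting reagent.
n(SO3) = (2/1) × 45.00 = 90.00 mol
mass = 90.00 × 80.06 = 7205 g

7205 g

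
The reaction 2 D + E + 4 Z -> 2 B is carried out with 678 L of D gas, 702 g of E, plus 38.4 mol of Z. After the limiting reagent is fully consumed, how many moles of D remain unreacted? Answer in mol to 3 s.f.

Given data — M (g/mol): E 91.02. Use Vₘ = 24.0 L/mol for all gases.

n(D) = 678.0 / 24.0 = 28.25 mol
n(E) = 702.0 / 91.02 = 7.713 mol
n(Z) = 38.40 mol
n/ν for D = 28.25/2 = 14.13
n/ν for E = 7.713/1 = 7.713
n/ν for Z = 38.40/4 = 9.600
Smallest n/ν is E → limiting reagent.
D consumed = (2/1) × 7.713 = 15.43 mol
D remaining = 28.25 − 15.43 = 12.82 mol

12.8 mol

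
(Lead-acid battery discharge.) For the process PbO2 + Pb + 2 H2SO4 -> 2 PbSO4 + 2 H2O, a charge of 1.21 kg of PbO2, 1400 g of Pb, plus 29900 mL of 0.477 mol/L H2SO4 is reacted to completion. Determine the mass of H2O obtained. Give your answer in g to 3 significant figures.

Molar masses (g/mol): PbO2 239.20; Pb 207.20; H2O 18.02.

182 g

n(PbO2) = 1.210×1000 / 239.20 = 5.059 mol
n(Pb) = 1400 / 207.20 = 6.757 mol
n(H2SO4) = 0.477 × 29900/1000 = 14.26 mol
n/ν → PbO2: 5.059, Pb: 6.757, H2SO4: 7.130; PbO2 is limiting.
n(H2O) = (2/1) × 5.059 = 10.12 mol
mass = 10.12 × 18.02 = 182.4 g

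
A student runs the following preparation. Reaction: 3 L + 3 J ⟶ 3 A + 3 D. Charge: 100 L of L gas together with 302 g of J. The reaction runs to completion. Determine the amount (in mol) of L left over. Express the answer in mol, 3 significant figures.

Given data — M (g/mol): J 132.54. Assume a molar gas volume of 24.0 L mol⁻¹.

n(L) = 100.0 / 24.0 = 4.167 mol
n(J) = 302.0 / 132.54 = 2.279 mol
n/ν → L: 1.389, J: 0.7597; J is limiting.
L consumed = (3/3) × 2.279 = 2.279 mol
L remaining = 4.167 − 2.279 = 1.888 mol

1.89 mol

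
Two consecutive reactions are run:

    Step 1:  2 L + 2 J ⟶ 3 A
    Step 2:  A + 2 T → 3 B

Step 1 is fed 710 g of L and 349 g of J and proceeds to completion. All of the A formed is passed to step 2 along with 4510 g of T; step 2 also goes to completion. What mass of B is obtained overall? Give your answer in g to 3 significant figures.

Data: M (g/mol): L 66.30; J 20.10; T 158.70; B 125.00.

Step 1:
n(L) = 710.0 / 66.30 = 10.71 mol
n(J) = 349.0 / 20.10 = 17.36 mol
n/ν for L = 10.71/2 = 5.355
n/ν for J = 17.36/2 = 8.680
Smallest n/ν is L → limiting reagent.
n(A) produced = (3/2) × 10.71 = 16.07 mol
Step 2:
n(A) available = 16.07 mol
n(T) = 4510 / 158.70 = 28.42 mol
n/ν for A = 16.07/1 = 16.07
n/ν for T = 28.42/2 = 14.21
Smallest n/ν is T → limiting reagent.
n(B) = (3/2) × 28.42 = 42.63 mol
mass = 42.63 × 125.00 = 5329 g

5330 g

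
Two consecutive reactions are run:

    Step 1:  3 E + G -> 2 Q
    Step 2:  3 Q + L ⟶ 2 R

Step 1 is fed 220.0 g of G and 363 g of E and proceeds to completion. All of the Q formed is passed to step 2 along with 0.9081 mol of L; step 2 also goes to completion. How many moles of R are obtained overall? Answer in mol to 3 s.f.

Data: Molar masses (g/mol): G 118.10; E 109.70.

Step 1:
n(G) = 220.0 / 118.10 = 1.863 mol
n(E) = 363.0 / 109.70 = 3.309 mol
n/ν → G: 1.863, E: 1.103; E is limiting.
n(Q) produced = (2/3) × 3.309 = 2.206 mol
Step 2:
n(Q) available = 2.206 mol
n(L) = 0.9081 mol
n/ν → Q: 0.7353, L: 0.9081; Q is limiting.
n(R) = (2/3) × 2.206 = 1.471 mol

1.47 mol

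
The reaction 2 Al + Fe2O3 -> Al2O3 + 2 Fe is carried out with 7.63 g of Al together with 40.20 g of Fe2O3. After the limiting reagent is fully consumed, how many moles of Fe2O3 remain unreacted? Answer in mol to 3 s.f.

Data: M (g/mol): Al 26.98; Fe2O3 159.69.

n(Al) = 7.630 / 26.98 = 0.2828 mol
n(Fe2O3) = 40.20 / 159.69 = 0.2517 mol
n/ν for Al = 0.2828/2 = 0.1414
n/ν for Fe2O3 = 0.2517/1 = 0.2517
Smallest n/ν is Al → limiting reagent.
Fe2O3 consumed = (1/2) × 0.2828 = 0.1414 mol
Fe2O3 remaining = 0.2517 − 0.1414 = 0.1103 mol

0.110 mol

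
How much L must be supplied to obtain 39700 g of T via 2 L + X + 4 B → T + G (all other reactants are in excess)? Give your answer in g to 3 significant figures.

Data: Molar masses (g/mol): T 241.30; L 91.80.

30200 g

n(T) = 39700 / 241.30 = 164.5 mol
n(L) = (2/1) × 164.5 = 329.0 mol
mass = 329.0 × 91.80 = 30200 g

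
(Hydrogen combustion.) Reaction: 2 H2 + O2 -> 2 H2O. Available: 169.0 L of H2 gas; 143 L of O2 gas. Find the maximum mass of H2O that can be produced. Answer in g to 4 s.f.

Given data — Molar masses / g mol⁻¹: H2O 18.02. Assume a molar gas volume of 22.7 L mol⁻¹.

n(H2) = 169.0 / 22.7 = 7.445 mol
n(O2) = 143.0 / 22.7 = 6.300 mol
n/ν → H2: 3.723, O2: 6.300; H2 is limiting.
n(H2O) = (2/2) × 7.445 = 7.445 mol
mass = 7.445 × 18.02 = 134.2 g

134.2 g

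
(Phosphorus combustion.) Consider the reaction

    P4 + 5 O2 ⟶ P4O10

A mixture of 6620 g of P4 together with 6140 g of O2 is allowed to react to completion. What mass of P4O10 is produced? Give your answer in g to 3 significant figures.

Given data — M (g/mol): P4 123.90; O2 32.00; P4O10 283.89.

n(P4) = 6620 / 123.90 = 53.43 mol
n(O2) = 6140 / 32.00 = 191.9 mol
n/ν for P4 = 53.43/1 = 53.43
n/ν for O2 = 191.9/5 = 38.38
Smallest n/ν is O2 → limiting reagent.
n(P4O10) = (1/5) × 191.9 = 38.38 mol
mass = 38.38 × 283.89 = 10900 g

10900 g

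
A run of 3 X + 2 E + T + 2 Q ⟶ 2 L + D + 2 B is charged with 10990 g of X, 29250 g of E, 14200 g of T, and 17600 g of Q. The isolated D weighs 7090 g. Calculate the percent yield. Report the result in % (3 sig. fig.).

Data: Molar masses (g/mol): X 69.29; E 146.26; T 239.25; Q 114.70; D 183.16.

73.2 %

n(X) = 10990 / 69.29 = 158.6 mol
n(E) = 29250 / 146.26 = 200.0 mol
n(T) = 14200 / 239.25 = 59.35 mol
n(Q) = 17600 / 114.70 = 153.4 mol
n/ν for X = 158.6/3 = 52.87
n/ν for E = 200.0/2 = 100.0
n/ν for T = 59.35/1 = 59.35
n/ν for Q = 153.4/2 = 76.70
Smallest n/ν is X → limiting reagent.
theoretical n(D) = (1/3) × 158.6 = 52.87 mol → 9684 g
% yield = 7090 / 9684 × 100 = 73.21 %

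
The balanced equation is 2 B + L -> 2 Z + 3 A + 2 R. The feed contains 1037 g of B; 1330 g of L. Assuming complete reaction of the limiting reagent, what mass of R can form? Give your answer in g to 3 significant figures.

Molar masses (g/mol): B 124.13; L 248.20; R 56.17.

469 g

n(B) = 1037 / 124.13 = 8.354 mol
n(L) = 1330 / 248.20 = 5.359 mol
n/ν → B: 4.177, L: 5.359; B is limiting.
n(R) = (2/2) × 8.354 = 8.354 mol
mass = 8.354 × 56.17 = 469.2 g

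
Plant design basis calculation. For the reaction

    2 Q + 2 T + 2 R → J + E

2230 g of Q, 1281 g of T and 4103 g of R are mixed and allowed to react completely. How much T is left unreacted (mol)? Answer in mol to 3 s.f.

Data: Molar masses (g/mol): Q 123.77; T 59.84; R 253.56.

n(Q) = 2230 / 123.77 = 18.02 mol
n(T) = 1281 / 59.84 = 21.41 mol
n(R) = 4103 / 253.56 = 16.18 mol
n/ν for Q = 18.02/2 = 9.010
n/ν for T = 21.41/2 = 10.71
n/ν for R = 16.18/2 = 8.090
Smallest n/ν is R → limiting reagent.
T consumed = (2/2) × 16.18 = 16.18 mol
T remaining = 21.41 − 16.18 = 5.230 mol

5.23 mol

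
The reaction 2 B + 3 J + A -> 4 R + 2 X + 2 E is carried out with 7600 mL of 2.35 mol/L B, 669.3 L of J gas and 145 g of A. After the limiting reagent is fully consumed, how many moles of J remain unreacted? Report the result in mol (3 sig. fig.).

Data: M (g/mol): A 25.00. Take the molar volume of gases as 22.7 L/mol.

n(B) = 2.35 × 7600/1000 = 17.86 mol
n(J) = 669.3 / 22.7 = 29.48 mol
n(A) = 145.0 / 25.00 = 5.800 mol
n/ν for B = 17.86/2 = 8.930
n/ν for J = 29.48/3 = 9.827
n/ν for A = 5.800/1 = 5.800
Smallest n/ν is A → limiting reagent.
J consumed = (3/1) × 5.800 = 17.40 mol
J remaining = 29.48 − 17.40 = 12.08 mol

12.1 mol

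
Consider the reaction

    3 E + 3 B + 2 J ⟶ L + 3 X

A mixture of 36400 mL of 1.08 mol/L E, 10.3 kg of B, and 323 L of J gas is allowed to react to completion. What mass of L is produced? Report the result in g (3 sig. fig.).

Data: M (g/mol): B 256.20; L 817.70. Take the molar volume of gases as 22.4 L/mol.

5900 g

n(E) = 1.08 × 36400/1000 = 39.31 mol
n(B) = 10.30×1000 / 256.20 = 40.20 mol
n(J) = 323.0 / 22.4 = 14.42 mol
n/ν for E = 39.31/3 = 13.10
n/ν for B = 40.20/3 = 13.40
n/ν for J = 14.42/2 = 7.210
Smallest n/ν is J → limiting reagent.
n(L) = (1/2) × 14.42 = 7.210 mol
mass = 7.210 × 817.70 = 5896 g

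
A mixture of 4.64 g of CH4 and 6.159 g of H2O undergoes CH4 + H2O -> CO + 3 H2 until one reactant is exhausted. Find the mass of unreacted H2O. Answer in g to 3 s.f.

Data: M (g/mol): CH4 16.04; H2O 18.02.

n(CH4) = 4.640 / 16.04 = 0.2893 mol
n(H2O) = 6.159 / 18.02 = 0.3418 mol
n/ν for CH4 = 0.2893/1 = 0.2893
n/ν for H2O = 0.3418/1 = 0.3418
Smallest n/ν is CH4 → limiting reagent.
H2O consumed = (1/1) × 0.2893 = 0.2893 mol
H2O remaining = 0.3418 − 0.2893 = 0.05250 mol
mass = 0.05250 × 18.02 = 0.9461 g

0.946 g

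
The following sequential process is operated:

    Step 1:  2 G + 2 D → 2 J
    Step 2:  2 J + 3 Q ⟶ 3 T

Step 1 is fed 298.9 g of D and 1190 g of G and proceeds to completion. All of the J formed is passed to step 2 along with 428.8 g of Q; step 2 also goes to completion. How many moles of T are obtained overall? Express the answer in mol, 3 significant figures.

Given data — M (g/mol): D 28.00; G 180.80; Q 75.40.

5.69 mol

Step 1:
n(D) = 298.9 / 28.00 = 10.68 mol
n(G) = 1190 / 180.80 = 6.582 mol
n/ν for D = 10.68/2 = 5.340
n/ν for G = 6.582/2 = 3.291
Smallest n/ν is G → limiting reagent.
n(J) produced = (2/2) × 6.582 = 6.582 mol
Step 2:
n(J) available = 6.582 mol
n(Q) = 428.8 / 75.40 = 5.687 mol
n/ν for J = 6.582/2 = 3.291
n/ν for Q = 5.687/3 = 1.896
Smallest n/ν is Q → limiting reagent.
n(T) = (3/3) × 5.687 = 5.687 mol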